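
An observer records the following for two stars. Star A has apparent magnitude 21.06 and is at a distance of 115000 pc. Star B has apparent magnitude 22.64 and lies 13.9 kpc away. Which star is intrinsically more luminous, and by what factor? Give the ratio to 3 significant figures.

Star A: M = m − 5 log₁₀ d + 5 = 21.06 − 5·5.0607 + 5 = 0.757
Star B: d = 13.9 kpc = 13900 pc
Star B: M = m − 5 log₁₀ d + 5 = 22.64 − 5·4.1430 + 5 = 6.925
ΔM = M_A − M_B = 0.757 − (6.925) = -6.168; smaller M is more luminous → Star A.
L ratio = 10^(0.4 |ΔM|) = 10^2.467 = 293.3

Star A is more luminous, by a factor of 293.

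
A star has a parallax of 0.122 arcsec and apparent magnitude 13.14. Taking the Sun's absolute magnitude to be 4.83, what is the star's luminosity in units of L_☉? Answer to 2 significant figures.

d = 1/p = 1/0.122″ = 8.197 pc
M = m − 5 log₁₀ d + 5 = 13.14 − 5·0.9136 + 5 = 13.572
M − M_☉ = 13.572 − 4.83 = 8.742
L/L_☉ = 10^(−0.4 × 8.742) = 3.186×10^-4

L/L_☉ ≈ 3.2×10^-4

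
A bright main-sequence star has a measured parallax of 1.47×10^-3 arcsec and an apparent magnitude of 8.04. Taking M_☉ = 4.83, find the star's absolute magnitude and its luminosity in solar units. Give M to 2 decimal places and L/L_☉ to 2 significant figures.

M ≈ -1.12; L/L_☉ ≈ 240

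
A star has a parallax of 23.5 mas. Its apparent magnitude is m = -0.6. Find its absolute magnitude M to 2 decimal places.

p = 23.5 mas = 0.0235″ → d = 1/p = 42.55 pc
5 log₁₀(d/10 pc) = 5 log₁₀(42.55) − 5 = 3.145
M = m − 5 log₁₀(d/10) = -0.6 − 3.145 = -3.745

M ≈ -3.74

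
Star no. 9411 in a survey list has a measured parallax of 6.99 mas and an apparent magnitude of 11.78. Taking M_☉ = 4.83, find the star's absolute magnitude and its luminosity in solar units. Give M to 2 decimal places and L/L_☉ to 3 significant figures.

M ≈ 6.00; L/L_☉ ≈ 0.340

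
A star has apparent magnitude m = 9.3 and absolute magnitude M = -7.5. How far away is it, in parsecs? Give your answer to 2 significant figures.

Distance modulus: m − M = 9.3 − (-7.5) = 16.800
m − M = 5 log₁₀ d − 5
log₁₀ d = (m − M)/5 + 1 = 4.3600
d = 10^4.3600 = 22910 pc

d ≈ 23000 pc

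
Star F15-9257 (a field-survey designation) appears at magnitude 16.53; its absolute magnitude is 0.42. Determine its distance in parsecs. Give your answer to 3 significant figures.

d ≈ 16700 pc

Distance modulus: m − M = 16.53 − (0.42) = 16.110
m − M = 5 log₁₀ d − 5
log₁₀ d = (m − M)/5 + 1 = 4.2220
d = 10^4.2220 = 16670 pc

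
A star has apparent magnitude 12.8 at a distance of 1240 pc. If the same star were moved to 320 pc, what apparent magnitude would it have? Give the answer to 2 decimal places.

m ≈ 9.86

Flux ∝ 1/d², so Δm = 5 log₁₀(d₂/d₁) = 5 log₁₀(320/1240) = -2.941
m₂ = m₁ + Δm = 12.8 + (-2.941) = 9.859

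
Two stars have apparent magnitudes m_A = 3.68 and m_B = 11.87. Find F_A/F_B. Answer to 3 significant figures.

Magnitude difference = -8.19
Flux ratio = 10^(−0.4 Δm) = 10^(−0.4 × -8.19) = 10^3.276 = 1888

F_A/F_B ≈ 1890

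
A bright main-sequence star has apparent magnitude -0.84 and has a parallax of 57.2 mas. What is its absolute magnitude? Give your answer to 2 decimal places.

p = 57.2 mas = 0.0572″ → d = 1/p = 17.48 pc
5 log₁₀(d/10 pc) = 5 log₁₀(17.48) − 5 = 1.213
M = m − 5 log₁₀(d/10) = -0.84 − 1.213 = -2.053

M ≈ -2.05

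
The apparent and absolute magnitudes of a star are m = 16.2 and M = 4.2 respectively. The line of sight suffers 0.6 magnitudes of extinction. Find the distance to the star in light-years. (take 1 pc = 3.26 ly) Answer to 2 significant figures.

m − M = 5 log₁₀(d/10 pc) + A  ⇒  16.2 − (4.2) − 0.6 = 5 log₁₀(d/10)
11.400 = 5 log₁₀(d/10)
log₁₀ d = (m − M − A)/5 + 1 = 3.2800
d = 10^3.2800 = 1905 pc
= 6212 ly

d ≈ 6200 ly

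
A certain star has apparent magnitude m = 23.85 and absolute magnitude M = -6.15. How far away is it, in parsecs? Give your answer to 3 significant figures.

d ≈ 1.00×10^7 pc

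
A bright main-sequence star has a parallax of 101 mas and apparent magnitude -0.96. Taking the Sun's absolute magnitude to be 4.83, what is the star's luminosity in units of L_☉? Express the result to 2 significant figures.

L/L_☉ ≈ 200

d = 1/p = 1000/101 mas = 9.901 pc
M = m − 5 log₁₀ d + 5 = -0.96 − 5·0.9957 + 5 = -0.938
M − M_☉ = -0.938 − 4.83 = -5.768
L/L_☉ = 10^(−0.4 × -5.768) = 202.9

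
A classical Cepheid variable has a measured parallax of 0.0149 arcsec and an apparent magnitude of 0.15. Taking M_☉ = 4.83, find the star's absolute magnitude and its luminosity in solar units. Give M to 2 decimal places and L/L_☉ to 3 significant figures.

M ≈ -3.98; L/L_☉ ≈ 3350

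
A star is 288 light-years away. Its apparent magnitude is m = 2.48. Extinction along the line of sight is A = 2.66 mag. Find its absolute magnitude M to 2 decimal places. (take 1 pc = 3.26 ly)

M ≈ -4.91

d = 288 ly / 3.26 = 88.34 pc
5 log₁₀(d/10 pc) = 5 log₁₀(88.34) − 5 = 4.731
M = m − 5 log₁₀(d/10) − A = 2.48 − 4.731 − 2.66 = -4.911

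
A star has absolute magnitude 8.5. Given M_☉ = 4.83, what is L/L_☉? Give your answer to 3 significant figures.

L/L_☉ ≈ 0.0340

M − M_☉ = 8.5 − 4.83 = 3.670
L/L_☉ = 10^(−0.4 (M − M_☉)) = 10^-1.468 = 0.03404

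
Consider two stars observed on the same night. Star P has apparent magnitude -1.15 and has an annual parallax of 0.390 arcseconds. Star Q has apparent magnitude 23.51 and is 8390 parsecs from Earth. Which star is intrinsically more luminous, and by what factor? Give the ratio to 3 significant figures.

Star P: d = 1/p = 1/0.390″ = 2.564 pc
Star P: M = m − 5 log₁₀ d + 5 = -1.15 − 5·0.4089 + 5 = 1.805
Star Q: M = m − 5 log₁₀ d + 5 = 23.51 − 5·3.9238 + 5 = 8.891
ΔM = M_P − M_Q = 1.805 − (8.891) = -7.086; smaller M is more luminous → Star P.
L ratio = 10^(0.4 |ΔM|) = 10^2.834 = 682.9

Star P is more luminous, by a factor of 683.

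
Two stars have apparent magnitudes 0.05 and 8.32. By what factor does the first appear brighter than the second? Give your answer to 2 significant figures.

Δm = 0.05 − (8.32) = -8.27
Flux ratio = 10^(−0.4 Δm) = 10^(−0.4 × -8.27) = 10^3.308 = 2032

2000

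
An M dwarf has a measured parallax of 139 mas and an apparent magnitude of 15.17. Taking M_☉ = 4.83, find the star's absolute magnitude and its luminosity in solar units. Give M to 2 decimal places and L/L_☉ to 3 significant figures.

d = 1/p = 1000/139 mas = 7.194 pc
M = m − 5 log₁₀ d + 5 = 15.17 − 5·0.8570 + 5 = 15.885
M − M_☉ = 15.885 − 4.83 = 11.055
L/L_☉ = 10^(−0.4 × 11.055) = 3.784×10^-5

M ≈ 15.89; L/L_☉ ≈ 3.78×10^-5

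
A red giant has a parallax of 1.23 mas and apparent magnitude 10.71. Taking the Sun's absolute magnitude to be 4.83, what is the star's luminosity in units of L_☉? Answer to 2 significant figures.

d = 1/p = 1000/1.23 mas = 813.0 pc
M = m − 5 log₁₀ d + 5 = 10.71 − 5·2.9101 + 5 = 1.160
M − M_☉ = 1.160 − 4.83 = -3.670
L/L_☉ = 10^(−0.4 × -3.670) = 29.39

L/L_☉ ≈ 29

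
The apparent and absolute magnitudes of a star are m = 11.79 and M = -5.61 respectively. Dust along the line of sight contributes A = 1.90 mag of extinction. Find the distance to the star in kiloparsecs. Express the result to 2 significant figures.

m − M = 5 log₁₀(d/10 pc) + A  ⇒  11.79 − (-5.61) − 1.90 = 5 log₁₀(d/10)
15.500 = 5 log₁₀(d/10)
log₁₀ d = (m − M − A)/5 + 1 = 4.1000
d = 10^4.1000 = 12590 pc
= 12.59 kpc

d ≈ 13 kpc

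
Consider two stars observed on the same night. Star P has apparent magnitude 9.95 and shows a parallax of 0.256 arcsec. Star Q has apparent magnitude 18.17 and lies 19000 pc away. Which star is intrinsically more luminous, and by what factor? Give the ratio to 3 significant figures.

Star P: d = 1/p = 1/0.256″ = 3.906 pc
Star P: M = m − 5 log₁₀ d + 5 = 9.95 − 5·0.5918 + 5 = 11.991
Star Q: M = m − 5 log₁₀ d + 5 = 18.17 − 5·4.2788 + 5 = 1.776
ΔM = M_P − M_Q = 11.991 − (1.776) = 10.215; smaller M is more luminous → Star Q.
L ratio = 10^(0.4 |ΔM|) = 10^4.086 = 12190

Star Q is more luminous, by a factor of 12200.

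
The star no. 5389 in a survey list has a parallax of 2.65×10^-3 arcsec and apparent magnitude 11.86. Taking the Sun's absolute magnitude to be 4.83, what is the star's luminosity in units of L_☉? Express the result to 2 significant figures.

L/L_☉ ≈ 2.2

d = 1/p = 1/2.65×10^-3″ = 377.4 pc
M = m − 5 log₁₀ d + 5 = 11.86 − 5·2.5768 + 5 = 3.976
M − M_☉ = 3.976 − 4.83 = -0.854
L/L_☉ = 10^(−0.4 × -0.854) = 2.195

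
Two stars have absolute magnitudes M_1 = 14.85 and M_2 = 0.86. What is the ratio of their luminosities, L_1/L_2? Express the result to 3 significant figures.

ΔM = M_1 − M_2 = 13.99
L_1/L_2 = 10^(−0.4 ΔM) = 10^-5.596 = 2.535×10^-6

L_1/L_2 ≈ 2.54×10^-6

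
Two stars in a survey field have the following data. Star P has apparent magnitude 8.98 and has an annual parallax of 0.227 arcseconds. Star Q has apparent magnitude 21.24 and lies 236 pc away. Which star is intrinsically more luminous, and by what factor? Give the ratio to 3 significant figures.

Star P is more luminous, by a factor of 27.9.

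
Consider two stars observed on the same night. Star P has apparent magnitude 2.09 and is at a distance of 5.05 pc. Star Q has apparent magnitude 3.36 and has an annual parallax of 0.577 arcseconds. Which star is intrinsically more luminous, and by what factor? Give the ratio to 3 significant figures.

Star P is more luminous, by a factor of 27.3.

Star P: M = m − 5 log₁₀ d + 5 = 2.09 − 5·0.7033 + 5 = 3.574
Star Q: d = 1/p = 1/0.577″ = 1.733 pc
Star Q: M = m − 5 log₁₀ d + 5 = 3.36 − 5·0.2388 + 5 = 7.166
ΔM = M_P − M_Q = 3.574 − (7.166) = -3.592; smaller M is more luminous → Star P.
L ratio = 10^(0.4 |ΔM|) = 10^1.437 = 27.35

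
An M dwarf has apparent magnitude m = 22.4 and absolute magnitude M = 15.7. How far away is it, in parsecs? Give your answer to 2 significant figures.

d ≈ 220 pc

μ = m − M = 6.700
m − M = 5 log₁₀ d − 5
log₁₀ d = (m − M)/5 + 1 = 2.3400
d = 10^2.3400 = 218.8 pc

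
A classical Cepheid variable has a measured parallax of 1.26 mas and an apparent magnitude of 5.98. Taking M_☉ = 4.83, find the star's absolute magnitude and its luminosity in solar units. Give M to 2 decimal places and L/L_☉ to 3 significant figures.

M ≈ -3.52; L/L_☉ ≈ 2180

d = 1/p = 1000/1.26 mas = 793.7 pc
M = m − 5 log₁₀ d + 5 = 5.98 − 5·2.8996 + 5 = -3.518
M − M_☉ = -3.518 − 4.83 = -8.348
L/L_☉ = 10^(−0.4 × -8.348) = 2184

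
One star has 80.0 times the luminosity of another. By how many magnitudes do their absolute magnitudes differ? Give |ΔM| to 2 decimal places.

Pogson: ΔM = −2.5 log₁₀(ratio) = −2.5 log₁₀(80.0) = −2.5 × 1.9031 = -4.758

|ΔM| ≈ 4.76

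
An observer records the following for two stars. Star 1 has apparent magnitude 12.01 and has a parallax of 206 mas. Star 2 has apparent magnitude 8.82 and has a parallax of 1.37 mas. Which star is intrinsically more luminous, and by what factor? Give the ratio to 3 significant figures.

Star 1: p = 206 mas = 0.206″ → d = 1/p = 4.854 pc
Star 1: M = m − 5 log₁₀ d + 5 = 12.01 − 5·0.6861 + 5 = 13.579
Star 2: p = 1.37 mas = 1.37×10^-3″ → d = 1/p = 729.9 pc
Star 2: M = m − 5 log₁₀ d + 5 = 8.82 − 5·2.8633 + 5 = -0.496
ΔM = M_1 − M_2 = 13.579 − (-0.496) = 14.076; smaller M is more luminous → Star 2.
L ratio = 10^(0.4 |ΔM|) = 10^5.630 = 426900

Star 2 is more luminous, by a factor of 427000.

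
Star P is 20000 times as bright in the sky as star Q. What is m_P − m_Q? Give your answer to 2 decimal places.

m_P − m_Q ≈ -10.75

Pogson: Δm = −2.5 log₁₀(ratio) = −2.5 log₁₀(20000) = −2.5 × 4.3010 = -10.753
Star P is brighter, so it has the smaller magnitude: the difference is negative.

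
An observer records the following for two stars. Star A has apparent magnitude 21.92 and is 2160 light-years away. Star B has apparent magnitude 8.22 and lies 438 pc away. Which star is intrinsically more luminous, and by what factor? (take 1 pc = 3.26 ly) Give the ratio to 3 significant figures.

Star A: d = 2160 ly / 3.26 = 662.6 pc
Star A: M = m − 5 log₁₀ d + 5 = 21.92 − 5·2.8212 + 5 = 12.814
Star B: M = m − 5 log₁₀ d + 5 = 8.22 − 5·2.6415 + 5 = 0.013
ΔM = M_A − M_B = 12.814 − (0.013) = 12.801; smaller M is more luminous → Star B.
L ratio = 10^(0.4 |ΔM|) = 10^5.120 = 132000

Star B is more luminous, by a factor of 132000.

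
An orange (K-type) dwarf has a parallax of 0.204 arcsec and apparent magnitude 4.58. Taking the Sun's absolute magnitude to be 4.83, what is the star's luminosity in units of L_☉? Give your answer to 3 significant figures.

L/L_☉ ≈ 0.303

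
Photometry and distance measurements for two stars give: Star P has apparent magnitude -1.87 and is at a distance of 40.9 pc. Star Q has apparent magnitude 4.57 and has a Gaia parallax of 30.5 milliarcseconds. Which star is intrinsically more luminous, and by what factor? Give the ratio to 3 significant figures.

Star P: M = m − 5 log₁₀ d + 5 = -1.87 − 5·1.6117 + 5 = -4.929
Star Q: p = 30.5 mas = 0.0305″ → d = 1/p = 32.79 pc
Star Q: M = m − 5 log₁₀ d + 5 = 4.57 − 5·1.5157 + 5 = 1.991
ΔM = M_P − M_Q = -4.929 − (1.991) = -6.920; smaller M is more luminous → Star P.
L ratio = 10^(0.4 |ΔM|) = 10^2.768 = 586.2

Star P is more luminous, by a factor of 586.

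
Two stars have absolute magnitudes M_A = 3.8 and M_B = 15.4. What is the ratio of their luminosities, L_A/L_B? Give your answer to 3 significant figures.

ΔM = M_A − M_B = -11.6
L_A/L_B = 10^(−0.4 ΔM) = 10^4.640 = 43650

L_A/L_B ≈ 43700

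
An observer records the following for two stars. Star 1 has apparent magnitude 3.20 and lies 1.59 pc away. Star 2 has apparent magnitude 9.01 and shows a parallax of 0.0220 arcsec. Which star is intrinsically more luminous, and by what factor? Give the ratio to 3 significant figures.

Star 1: M = m − 5 log₁₀ d + 5 = 3.20 − 5·0.2014 + 5 = 7.193
Star 2: d = 1/p = 1/0.0220″ = 45.45 pc
Star 2: M = m − 5 log₁₀ d + 5 = 9.01 − 5·1.6576 + 5 = 5.722
ΔM = M_1 − M_2 = 7.193 − (5.722) = 1.471; smaller M is more luminous → Star 2.
L ratio = 10^(0.4 |ΔM|) = 10^0.588 = 3.876

Star 2 is more luminous, by a factor of 3.88.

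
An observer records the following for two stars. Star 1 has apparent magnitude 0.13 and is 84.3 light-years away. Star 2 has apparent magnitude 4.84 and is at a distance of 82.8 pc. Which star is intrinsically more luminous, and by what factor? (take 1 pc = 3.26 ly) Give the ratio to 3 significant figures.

Star 1 is more luminous, by a factor of 7.47.

Star 1: d = 84.3 ly / 3.26 = 25.86 pc
Star 1: M = m − 5 log₁₀ d + 5 = 0.13 − 5·1.4126 + 5 = -1.933
Star 2: M = m − 5 log₁₀ d + 5 = 4.84 − 5·1.9180 + 5 = 0.250
ΔM = M_1 − M_2 = -1.933 − (0.250) = -2.183; smaller M is more luminous → Star 1.
L ratio = 10^(0.4 |ΔM|) = 10^0.873 = 7.467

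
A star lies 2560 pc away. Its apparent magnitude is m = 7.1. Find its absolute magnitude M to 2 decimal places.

5 log₁₀(d/10 pc) = 5 log₁₀(2560) − 5 = 12.041
M = m − 5 log₁₀(d/10) = 7.1 − 12.041 = -4.941

M ≈ -4.94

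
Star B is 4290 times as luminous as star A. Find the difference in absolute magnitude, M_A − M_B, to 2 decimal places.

Pogson: ΔM = −2.5 log₁₀(ratio) = −2.5 log₁₀(4290) = −2.5 × 3.6325 = -9.081
Star B is brighter so has the smaller magnitude: M_A − M_B is positive.

M_A − M_B ≈ 9.08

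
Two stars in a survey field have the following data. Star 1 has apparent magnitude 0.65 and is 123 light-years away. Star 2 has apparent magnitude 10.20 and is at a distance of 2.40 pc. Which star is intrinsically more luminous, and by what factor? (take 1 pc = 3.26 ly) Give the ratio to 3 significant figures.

Star 1: d = 123 ly / 3.26 = 37.73 pc
Star 1: M = m − 5 log₁₀ d + 5 = 0.65 − 5·1.5767 + 5 = -2.233
Star 2: M = m − 5 log₁₀ d + 5 = 10.20 − 5·0.3802 + 5 = 13.299
ΔM = M_1 − M_2 = -2.233 − (13.299) = -15.532; smaller M is more luminous → Star 1.
L ratio = 10^(0.4 |ΔM|) = 10^6.213 = 1.633×10^6

Star 1 is more luminous, by a factor of 1.63×10^6.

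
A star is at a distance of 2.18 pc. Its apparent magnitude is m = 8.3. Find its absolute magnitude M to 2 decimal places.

5 log₁₀(d/10 pc) = 5 log₁₀(2.180) − 5 = -3.308
M = m − 5 log₁₀(d/10) = 8.3 + 3.308 = 11.608

M ≈ 11.61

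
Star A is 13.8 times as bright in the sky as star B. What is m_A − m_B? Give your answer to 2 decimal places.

Pogson: Δm = −2.5 log₁₀(ratio) = −2.5 log₁₀(13.8) = −2.5 × 1.1399 = -2.850
Star A is brighter, so it has the smaller magnitude: the difference is negative.

m_A − m_B ≈ -2.85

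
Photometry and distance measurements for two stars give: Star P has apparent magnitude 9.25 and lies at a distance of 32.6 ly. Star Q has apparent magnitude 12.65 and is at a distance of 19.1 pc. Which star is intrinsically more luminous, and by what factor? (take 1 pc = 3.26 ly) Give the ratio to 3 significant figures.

Star P: d = 32.6 ly / 3.26 = 10.00 pc
Star P: M = m − 5 log₁₀ d + 5 = 9.25 − 5·1.0000 + 5 = 9.250
Star Q: M = m − 5 log₁₀ d + 5 = 12.65 − 5·1.2810 + 5 = 11.245
ΔM = M_P − M_Q = 9.250 − (11.245) = -1.995; smaller M is more luminous → Star P.
L ratio = 10^(0.4 |ΔM|) = 10^0.798 = 6.280

Star P is more luminous, by a factor of 6.28.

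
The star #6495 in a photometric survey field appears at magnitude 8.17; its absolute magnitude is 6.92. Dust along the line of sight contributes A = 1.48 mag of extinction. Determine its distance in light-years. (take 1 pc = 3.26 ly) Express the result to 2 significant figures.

d ≈ 29 ly

m − M = 5 log₁₀(d/10 pc) + A  ⇒  8.17 − (6.92) − 1.48 = 5 log₁₀(d/10)
-0.230 = 5 log₁₀(d/10)
log₁₀ d = (m − M − A)/5 + 1 = 0.9540
d = 10^0.9540 = 8.995 pc
= 29.32 ly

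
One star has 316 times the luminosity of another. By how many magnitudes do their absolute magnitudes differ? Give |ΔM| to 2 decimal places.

|ΔM| ≈ 6.25

Pogson: ΔM = −2.5 log₁₀(ratio) = −2.5 log₁₀(316) = −2.5 × 2.4997 = -6.249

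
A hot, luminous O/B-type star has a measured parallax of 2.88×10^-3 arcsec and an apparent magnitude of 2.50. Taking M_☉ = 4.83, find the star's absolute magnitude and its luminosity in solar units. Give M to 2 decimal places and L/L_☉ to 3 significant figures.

d = 1/p = 1/2.88×10^-3″ = 347.2 pc
M = m − 5 log₁₀ d + 5 = 2.50 − 5·2.5406 + 5 = -5.203
M − M_☉ = -5.203 − 4.83 = -10.033
L/L_☉ = 10^(−0.4 × -10.033) = 10310

M ≈ -5.20; L/L_☉ ≈ 10300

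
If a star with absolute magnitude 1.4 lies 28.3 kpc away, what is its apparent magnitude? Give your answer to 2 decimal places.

m ≈ 18.66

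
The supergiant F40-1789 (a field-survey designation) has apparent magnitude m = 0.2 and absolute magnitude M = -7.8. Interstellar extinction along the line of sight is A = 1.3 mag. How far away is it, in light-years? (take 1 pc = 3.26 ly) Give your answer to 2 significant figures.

d ≈ 710 ly

m − M = 5 log₁₀(d/10 pc) + A  ⇒  0.2 − (-7.8) − 1.3 = 5 log₁₀(d/10)
6.700 = 5 log₁₀(d/10)
log₁₀ d = (m − M − A)/5 + 1 = 2.3400
d = 10^2.3400 = 218.8 pc
= 713.2 ly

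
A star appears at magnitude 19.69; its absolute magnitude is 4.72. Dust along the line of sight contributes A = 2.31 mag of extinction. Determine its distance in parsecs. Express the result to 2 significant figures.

d ≈ 3400 pc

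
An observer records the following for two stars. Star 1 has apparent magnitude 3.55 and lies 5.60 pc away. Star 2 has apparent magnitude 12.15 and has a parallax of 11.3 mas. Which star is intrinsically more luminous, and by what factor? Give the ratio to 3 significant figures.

Star 1: M = m − 5 log₁₀ d + 5 = 3.55 − 5·0.7482 + 5 = 4.809
Star 2: p = 11.3 mas = 0.0113″ → d = 1/p = 88.50 pc
Star 2: M = m − 5 log₁₀ d + 5 = 12.15 − 5·1.9469 + 5 = 7.415
ΔM = M_1 − M_2 = 4.809 − (7.415) = -2.606; smaller M is more luminous → Star 1.
L ratio = 10^(0.4 |ΔM|) = 10^1.043 = 11.03

Star 1 is more luminous, by a factor of 11.0.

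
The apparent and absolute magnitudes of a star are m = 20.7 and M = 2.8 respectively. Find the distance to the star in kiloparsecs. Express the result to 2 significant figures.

d ≈ 38 kpc

μ = m − M = 17.900
m − M = 5 log₁₀ d − 5
log₁₀ d = (m − M)/5 + 1 = 4.5800
d = 10^4.5800 = 38020 pc
= 38.02 kpc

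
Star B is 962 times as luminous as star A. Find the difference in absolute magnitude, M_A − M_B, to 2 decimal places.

M_A − M_B ≈ 7.46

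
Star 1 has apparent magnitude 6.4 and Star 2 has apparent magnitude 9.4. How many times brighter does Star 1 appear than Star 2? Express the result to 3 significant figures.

Magnitude difference = -3.0
Flux ratio = 10^(−0.4 Δm) = 10^(−0.4 × -3.0) = 10^1.200 = 15.85

15.8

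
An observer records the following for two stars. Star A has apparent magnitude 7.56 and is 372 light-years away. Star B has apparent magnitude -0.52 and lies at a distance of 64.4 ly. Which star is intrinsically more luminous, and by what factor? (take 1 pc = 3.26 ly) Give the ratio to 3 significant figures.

Star A: d = 372 ly / 3.26 = 114.1 pc
Star A: M = m − 5 log₁₀ d + 5 = 7.56 − 5·2.0573 + 5 = 2.273
Star B: d = 64.4 ly / 3.26 = 19.75 pc
Star B: M = m − 5 log₁₀ d + 5 = -0.52 − 5·1.2957 + 5 = -1.998
ΔM = M_A − M_B = 2.273 − (-1.998) = 4.272; smaller M is more luminous → Star B.
L ratio = 10^(0.4 |ΔM|) = 10^1.709 = 51.13

Star B is more luminous, by a factor of 51.1.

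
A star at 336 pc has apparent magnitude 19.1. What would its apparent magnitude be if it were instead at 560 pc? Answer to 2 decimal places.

Flux ∝ 1/d², so Δm = 5 log₁₀(d₂/d₁) = 5 log₁₀(560/336) = 1.109
m₂ = m₁ + Δm = 19.1 + (1.109) = 20.209

m ≈ 20.21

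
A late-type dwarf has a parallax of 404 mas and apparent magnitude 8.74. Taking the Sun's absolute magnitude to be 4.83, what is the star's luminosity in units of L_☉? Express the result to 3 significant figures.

d = 1/p = 1000/404 mas = 2.475 pc
M = m − 5 log₁₀ d + 5 = 8.74 − 5·0.3936 + 5 = 11.772
M − M_☉ = 11.772 − 4.83 = 6.942
L/L_☉ = 10^(−0.4 × 6.942) = 1.672×10^-3

L/L_☉ ≈ 1.67×10^-3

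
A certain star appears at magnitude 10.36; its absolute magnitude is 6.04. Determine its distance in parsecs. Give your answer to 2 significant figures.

μ = m − M = 4.320
m − M = 5 log₁₀ d − 5
log₁₀ d = (m − M)/5 + 1 = 1.8640
d = 10^1.8640 = 73.11 pc

d ≈ 73 pc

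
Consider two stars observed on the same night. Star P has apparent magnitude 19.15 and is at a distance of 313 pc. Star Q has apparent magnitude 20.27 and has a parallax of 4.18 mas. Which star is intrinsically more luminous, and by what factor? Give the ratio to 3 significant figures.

Star P: M = m − 5 log₁₀ d + 5 = 19.15 − 5·2.4955 + 5 = 11.672
Star Q: p = 4.18 mas = 4.18×10^-3″ → d = 1/p = 239.2 pc
Star Q: M = m − 5 log₁₀ d + 5 = 20.27 − 5·2.3788 + 5 = 13.376
ΔM = M_P − M_Q = 11.672 − (13.376) = -1.704; smaller M is more luminous → Star P.
L ratio = 10^(0.4 |ΔM|) = 10^0.681 = 4.802

Star P is more luminous, by a factor of 4.80.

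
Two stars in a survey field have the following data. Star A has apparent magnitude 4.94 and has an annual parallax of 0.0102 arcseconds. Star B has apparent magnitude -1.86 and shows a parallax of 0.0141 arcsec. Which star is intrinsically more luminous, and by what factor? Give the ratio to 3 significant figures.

Star B is more luminous, by a factor of 275.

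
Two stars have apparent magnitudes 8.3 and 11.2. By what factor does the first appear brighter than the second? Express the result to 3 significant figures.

14.5

Δm = 8.3 − (11.2) = -2.9
Flux ratio = 10^(−0.4 Δm) = 10^(−0.4 × -2.9) = 10^1.160 = 14.45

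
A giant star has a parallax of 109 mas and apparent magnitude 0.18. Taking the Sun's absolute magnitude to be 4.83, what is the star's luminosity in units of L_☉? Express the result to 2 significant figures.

L/L_☉ ≈ 61

d = 1/p = 1000/109 mas = 9.174 pc
M = m − 5 log₁₀ d + 5 = 0.18 − 5·0.9626 + 5 = 0.367
M − M_☉ = 0.367 − 4.83 = -4.463
L/L_☉ = 10^(−0.4 × -4.463) = 60.97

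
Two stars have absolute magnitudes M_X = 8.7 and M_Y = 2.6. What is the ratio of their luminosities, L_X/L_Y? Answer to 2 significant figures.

ΔM = M_X − M_Y = 6.1
L_X/L_Y = 10^(−0.4 ΔM) = 10^-2.440 = 3.631×10^-3

L_X/L_Y ≈ 3.6×10^-3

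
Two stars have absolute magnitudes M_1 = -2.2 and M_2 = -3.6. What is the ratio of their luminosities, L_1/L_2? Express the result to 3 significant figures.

ΔM = M_1 − M_2 = 1.4
L_1/L_2 = 10^(−0.4 ΔM) = 10^-0.560 = 0.2754

L_1/L_2 ≈ 0.275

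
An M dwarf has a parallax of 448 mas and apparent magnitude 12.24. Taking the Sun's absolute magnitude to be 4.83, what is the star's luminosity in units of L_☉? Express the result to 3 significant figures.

L/L_☉ ≈ 5.41×10^-5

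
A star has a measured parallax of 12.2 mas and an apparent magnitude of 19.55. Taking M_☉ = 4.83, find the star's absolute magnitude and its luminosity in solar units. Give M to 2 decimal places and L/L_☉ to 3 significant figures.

d = 1/p = 1000/12.2 mas = 81.97 pc
M = m − 5 log₁₀ d + 5 = 19.55 − 5·1.9136 + 5 = 14.982
M − M_☉ = 14.982 − 4.83 = 10.152
L/L_☉ = 10^(−0.4 × 10.152) = 8.695×10^-5

M ≈ 14.98; L/L_☉ ≈ 8.70×10^-5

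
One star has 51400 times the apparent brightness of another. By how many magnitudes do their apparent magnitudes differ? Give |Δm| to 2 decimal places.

Pogson: Δm = −2.5 log₁₀(ratio) = −2.5 log₁₀(51400) = −2.5 × 4.7110 = -11.777

|Δm| ≈ 11.78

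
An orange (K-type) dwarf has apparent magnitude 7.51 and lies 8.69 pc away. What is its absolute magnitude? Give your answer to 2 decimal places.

5 log₁₀(d/10 pc) = 5 log₁₀(8.690) − 5 = -0.305
M = m − 5 log₁₀(d/10) = 7.51 + 0.305 = 7.815

M ≈ 7.81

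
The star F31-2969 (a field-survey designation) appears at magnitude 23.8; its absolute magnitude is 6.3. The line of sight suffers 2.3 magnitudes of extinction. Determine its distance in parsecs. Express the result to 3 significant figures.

d ≈ 11000 pc

m − M = 5 log₁₀(d/10 pc) + A  ⇒  23.8 − (6.3) − 2.3 = 5 log₁₀(d/10)
15.200 = 5 log₁₀(d/10)
log₁₀ d = (m − M − A)/5 + 1 = 4.0400
d = 10^4.0400 = 10960 pc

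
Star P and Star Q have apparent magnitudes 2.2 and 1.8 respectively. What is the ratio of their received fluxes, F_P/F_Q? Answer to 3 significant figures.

F_P/F_Q ≈ 0.692

Magnitude difference = 0.4
Flux ratio = 10^(−0.4 Δm) = 10^(−0.4 × 0.4) = 10^-0.160 = 0.6918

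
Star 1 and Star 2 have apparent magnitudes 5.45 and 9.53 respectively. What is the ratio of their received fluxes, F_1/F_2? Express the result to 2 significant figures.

F_1/F_2 ≈ 43

Δm = 5.45 − (9.53) = -4.08
Flux ratio = 10^(−0.4 Δm) = 10^(−0.4 × -4.08) = 10^1.632 = 42.85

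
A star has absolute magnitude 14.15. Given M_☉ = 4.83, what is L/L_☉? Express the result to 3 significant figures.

M − M_☉ = 14.15 − 4.83 = 9.320
L/L_☉ = 10^(−0.4 (M − M_☉)) = 10^-3.728 = 1.871×10^-4

L/L_☉ ≈ 1.87×10^-4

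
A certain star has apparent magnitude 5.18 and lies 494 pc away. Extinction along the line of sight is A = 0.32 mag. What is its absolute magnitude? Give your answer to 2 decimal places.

5 log₁₀(d/10 pc) = 5 log₁₀(494.0) − 5 = 8.469
M = m − 5 log₁₀(d/10) − A = 5.18 − 8.469 − 0.32 = -3.609

M ≈ -3.61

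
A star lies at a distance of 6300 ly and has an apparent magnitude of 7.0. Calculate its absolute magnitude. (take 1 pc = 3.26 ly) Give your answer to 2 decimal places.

M ≈ -4.43

d = 6300 ly / 3.26 = 1933 pc
5 log₁₀(d/10 pc) = 5 log₁₀(1933) − 5 = 11.431
M = m − 5 log₁₀(d/10) = 7.0 − 11.431 = -4.431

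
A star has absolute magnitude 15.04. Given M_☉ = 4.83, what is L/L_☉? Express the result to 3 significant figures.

L/L_☉ ≈ 8.24×10^-5

M − M_☉ = 15.04 − 4.83 = 10.210
L/L_☉ = 10^(−0.4 (M − M_☉)) = 10^-4.084 = 8.241×10^-5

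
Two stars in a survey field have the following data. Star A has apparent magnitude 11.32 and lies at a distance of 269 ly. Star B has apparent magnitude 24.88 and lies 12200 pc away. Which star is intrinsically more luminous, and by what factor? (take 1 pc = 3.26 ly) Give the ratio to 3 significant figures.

Star A: d = 269 ly / 3.26 = 82.52 pc
Star A: M = m − 5 log₁₀ d + 5 = 11.32 − 5·1.9165 + 5 = 6.737
Star B: M = m − 5 log₁₀ d + 5 = 24.88 − 5·4.0864 + 5 = 9.448
ΔM = M_A − M_B = 6.737 − (9.448) = -2.711; smaller M is more luminous → Star A.
L ratio = 10^(0.4 |ΔM|) = 10^1.084 = 12.14

Star A is more luminous, by a factor of 12.1.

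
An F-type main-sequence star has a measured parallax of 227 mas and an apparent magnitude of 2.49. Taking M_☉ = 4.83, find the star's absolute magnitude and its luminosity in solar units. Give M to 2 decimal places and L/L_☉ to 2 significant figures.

d = 1/p = 1000/227 mas = 4.405 pc
M = m − 5 log₁₀ d + 5 = 2.49 − 5·0.6440 + 5 = 4.270
M − M_☉ = 4.270 − 4.83 = -0.560
L/L_☉ = 10^(−0.4 × -0.560) = 1.675

M ≈ 4.27; L/L_☉ ≈ 1.7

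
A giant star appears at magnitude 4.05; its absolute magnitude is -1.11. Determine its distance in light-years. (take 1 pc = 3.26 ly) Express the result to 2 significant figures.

μ = m − M = 5.160
m − M = 5 log₁₀ d − 5
log₁₀ d = (m − M)/5 + 1 = 2.0320
d = 10^2.0320 = 107.6 pc
= 350.9 ly

d ≈ 350 ly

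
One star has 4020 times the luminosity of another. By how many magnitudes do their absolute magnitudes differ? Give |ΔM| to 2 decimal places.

|ΔM| ≈ 9.01

Pogson: ΔM = −2.5 log₁₀(ratio) = −2.5 log₁₀(4020) = −2.5 × 3.6042 = -9.011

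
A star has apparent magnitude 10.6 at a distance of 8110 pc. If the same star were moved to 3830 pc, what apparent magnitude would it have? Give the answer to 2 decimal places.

m ≈ 8.97

Flux ∝ 1/d², so Δm = 5 log₁₀(d₂/d₁) = 5 log₁₀(3830/8110) = -1.629
m₂ = m₁ + Δm = 10.6 + (-1.629) = 8.971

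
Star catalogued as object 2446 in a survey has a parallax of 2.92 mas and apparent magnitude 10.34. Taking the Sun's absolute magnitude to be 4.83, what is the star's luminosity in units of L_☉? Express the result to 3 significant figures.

d = 1/p = 1000/2.92 mas = 342.5 pc
M = m − 5 log₁₀ d + 5 = 10.34 − 5·2.5346 + 5 = 2.667
M − M_☉ = 2.667 − 4.83 = -2.163
L/L_☉ = 10^(−0.4 × -2.163) = 7.332

L/L_☉ ≈ 7.33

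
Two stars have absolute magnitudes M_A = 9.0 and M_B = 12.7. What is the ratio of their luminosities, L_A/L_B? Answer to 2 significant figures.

ΔM = M_A − M_B = -3.7
L_A/L_B = 10^(−0.4 ΔM) = 10^1.480 = 30.20

L_A/L_B ≈ 30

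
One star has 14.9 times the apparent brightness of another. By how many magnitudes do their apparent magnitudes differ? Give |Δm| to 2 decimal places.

Pogson: Δm = −2.5 log₁₀(ratio) = −2.5 log₁₀(14.9) = −2.5 × 1.1732 = -2.933

|Δm| ≈ 2.93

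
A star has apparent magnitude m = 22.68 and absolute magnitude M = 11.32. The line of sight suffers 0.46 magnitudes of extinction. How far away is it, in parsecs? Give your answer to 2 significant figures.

m − M = 5 log₁₀(d/10 pc) + A  ⇒  22.68 − (11.32) − 0.46 = 5 log₁₀(d/10)
10.900 = 5 log₁₀(d/10)
log₁₀ d = (m − M − A)/5 + 1 = 3.1800
d = 10^3.1800 = 1514 pc

d ≈ 1500 pc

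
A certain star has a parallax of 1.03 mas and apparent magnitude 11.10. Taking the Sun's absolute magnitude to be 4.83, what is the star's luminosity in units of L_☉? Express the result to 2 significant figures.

d = 1/p = 1000/1.03 mas = 970.9 pc
M = m − 5 log₁₀ d + 5 = 11.10 − 5·2.9872 + 5 = 1.164
M − M_☉ = 1.164 − 4.83 = -3.666
L/L_☉ = 10^(−0.4 × -3.666) = 29.26

L/L_☉ ≈ 29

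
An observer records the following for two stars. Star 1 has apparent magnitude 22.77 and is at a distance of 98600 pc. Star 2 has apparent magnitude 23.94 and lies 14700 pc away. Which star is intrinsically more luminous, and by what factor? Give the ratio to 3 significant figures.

Star 1: M = m − 5 log₁₀ d + 5 = 22.77 − 5·4.9939 + 5 = 2.801
Star 2: M = m − 5 log₁₀ d + 5 = 23.94 − 5·4.1673 + 5 = 8.103
ΔM = M_1 − M_2 = 2.801 − (8.103) = -5.303; smaller M is more luminous → Star 1.
L ratio = 10^(0.4 |ΔM|) = 10^2.121 = 132.2

Star 1 is more luminous, by a factor of 132.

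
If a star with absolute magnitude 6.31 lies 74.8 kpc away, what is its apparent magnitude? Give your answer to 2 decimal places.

m ≈ 25.68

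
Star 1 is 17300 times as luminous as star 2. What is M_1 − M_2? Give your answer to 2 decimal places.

M_1 − M_2 ≈ -10.60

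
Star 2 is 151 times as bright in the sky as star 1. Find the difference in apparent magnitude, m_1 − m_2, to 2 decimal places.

m_1 − m_2 ≈ 5.45

Pogson: Δm = −2.5 log₁₀(ratio) = −2.5 log₁₀(151) = −2.5 × 2.1790 = -5.447
Star 2 is brighter so has the smaller magnitude: m_1 − m_2 is positive.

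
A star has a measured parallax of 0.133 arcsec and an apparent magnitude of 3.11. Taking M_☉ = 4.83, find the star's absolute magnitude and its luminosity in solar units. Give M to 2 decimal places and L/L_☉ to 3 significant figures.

M ≈ 3.73; L/L_☉ ≈ 2.76

d = 1/p = 1/0.133″ = 7.519 pc
M = m − 5 log₁₀ d + 5 = 3.11 − 5·0.8761 + 5 = 3.729
M − M_☉ = 3.729 − 4.83 = -1.101
L/L_☉ = 10^(−0.4 × -1.101) = 2.756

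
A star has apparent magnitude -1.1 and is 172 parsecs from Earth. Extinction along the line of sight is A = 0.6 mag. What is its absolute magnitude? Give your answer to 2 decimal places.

M ≈ -7.88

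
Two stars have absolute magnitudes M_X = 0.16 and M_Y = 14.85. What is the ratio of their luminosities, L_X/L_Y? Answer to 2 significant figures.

L_X/L_Y ≈ 750000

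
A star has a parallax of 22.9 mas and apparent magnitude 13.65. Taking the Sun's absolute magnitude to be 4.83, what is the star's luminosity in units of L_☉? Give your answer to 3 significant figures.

L/L_☉ ≈ 5.65×10^-3

d = 1/p = 1000/22.9 mas = 43.67 pc
M = m − 5 log₁₀ d + 5 = 13.65 − 5·1.6402 + 5 = 10.449
M − M_☉ = 10.449 − 4.83 = 5.619
L/L_☉ = 10^(−0.4 × 5.619) = 5.654×10^-3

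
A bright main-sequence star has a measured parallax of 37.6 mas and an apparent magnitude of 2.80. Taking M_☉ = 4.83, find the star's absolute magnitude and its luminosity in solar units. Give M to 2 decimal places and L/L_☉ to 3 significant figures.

d = 1/p = 1000/37.6 mas = 26.60 pc
M = m − 5 log₁₀ d + 5 = 2.80 − 5·1.4248 + 5 = 0.676
M − M_☉ = 0.676 − 4.83 = -4.154
L/L_☉ = 10^(−0.4 × -4.154) = 45.88

M ≈ 0.68; L/L_☉ ≈ 45.9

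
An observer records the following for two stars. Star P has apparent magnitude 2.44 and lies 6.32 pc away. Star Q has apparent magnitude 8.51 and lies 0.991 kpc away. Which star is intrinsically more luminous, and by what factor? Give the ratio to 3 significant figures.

Star P: M = m − 5 log₁₀ d + 5 = 2.44 − 5·0.8007 + 5 = 3.436
Star Q: d = 0.991 kpc = 991.0 pc
Star Q: M = m − 5 log₁₀ d + 5 = 8.51 − 5·2.9961 + 5 = -1.470
ΔM = M_P − M_Q = 3.436 − (-1.470) = 4.907; smaller M is more luminous → Star Q.
L ratio = 10^(0.4 |ΔM|) = 10^1.963 = 91.77

Star Q is more luminous, by a factor of 91.8.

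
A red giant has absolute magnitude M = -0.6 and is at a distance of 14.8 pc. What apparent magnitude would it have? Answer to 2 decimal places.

m ≈ 0.25

m = M + 5 log₁₀ d − 5 = -0.6 + 5·1.1703 − 5 = 0.251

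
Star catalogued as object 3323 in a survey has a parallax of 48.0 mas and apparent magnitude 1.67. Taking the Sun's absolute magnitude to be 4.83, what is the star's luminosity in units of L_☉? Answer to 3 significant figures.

L/L_☉ ≈ 79.7

d = 1/p = 1000/48.0 mas = 20.83 pc
M = m − 5 log₁₀ d + 5 = 1.67 − 5·1.3188 + 5 = 0.076
M − M_☉ = 0.076 − 4.83 = -4.754
L/L_☉ = 10^(−0.4 × -4.754) = 79.71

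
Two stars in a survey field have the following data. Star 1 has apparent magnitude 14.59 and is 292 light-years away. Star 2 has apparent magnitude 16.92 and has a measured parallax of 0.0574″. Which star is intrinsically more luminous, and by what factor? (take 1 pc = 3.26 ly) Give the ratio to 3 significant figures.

Star 1 is more luminous, by a factor of 226.

Star 1: d = 292 ly / 3.26 = 89.57 pc
Star 1: M = m − 5 log₁₀ d + 5 = 14.59 − 5·1.9522 + 5 = 9.829
Star 2: d = 1/p = 1/0.0574″ = 17.42 pc
Star 2: M = m − 5 log₁₀ d + 5 = 16.92 − 5·1.2411 + 5 = 15.715
ΔM = M_1 − M_2 = 9.829 − (15.715) = -5.885; smaller M is more luminous → Star 1.
L ratio = 10^(0.4 |ΔM|) = 10^2.354 = 226.0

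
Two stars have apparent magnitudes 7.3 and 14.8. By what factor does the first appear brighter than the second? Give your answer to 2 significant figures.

1000

Magnitude difference = -7.5
Flux ratio = 10^(−0.4 Δm) = 10^(−0.4 × -7.5) = 10^3.000 = 1000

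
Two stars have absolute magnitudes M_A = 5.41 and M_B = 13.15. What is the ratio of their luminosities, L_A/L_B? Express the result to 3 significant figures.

ΔM = M_A − M_B = -7.74
L_A/L_B = 10^(−0.4 ΔM) = 10^3.096 = 1247

L_A/L_B ≈ 1250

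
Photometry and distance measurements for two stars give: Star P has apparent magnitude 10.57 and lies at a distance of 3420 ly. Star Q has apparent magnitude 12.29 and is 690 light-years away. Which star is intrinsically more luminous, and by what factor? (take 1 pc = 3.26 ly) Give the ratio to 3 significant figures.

Star P is more luminous, by a factor of 120.

Star P: d = 3420 ly / 3.26 = 1049 pc
Star P: M = m − 5 log₁₀ d + 5 = 10.57 − 5·3.0208 + 5 = 0.466
Star Q: d = 690 ly / 3.26 = 211.7 pc
Star Q: M = m − 5 log₁₀ d + 5 = 12.29 − 5·2.3256 + 5 = 5.662
ΔM = M_P − M_Q = 0.466 − (5.662) = -5.196; smaller M is more luminous → Star P.
L ratio = 10^(0.4 |ΔM|) = 10^2.078 = 119.8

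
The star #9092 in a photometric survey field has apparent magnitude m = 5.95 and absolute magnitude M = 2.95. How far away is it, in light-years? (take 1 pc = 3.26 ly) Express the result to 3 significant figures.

Distance modulus: m − M = 5.95 − (2.95) = 3.000
m − M = 5 log₁₀ d − 5
log₁₀ d = (m − M)/5 + 1 = 1.6000
d = 10^1.6000 = 39.81 pc
= 129.8 ly

d ≈ 130 ly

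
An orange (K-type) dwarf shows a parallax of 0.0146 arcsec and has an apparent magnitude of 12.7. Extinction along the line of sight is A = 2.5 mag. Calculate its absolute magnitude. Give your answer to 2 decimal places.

d = 1/p = 1/0.0146″ = 68.49 pc
5 log₁₀(d/10 pc) = 5 log₁₀(68.49) − 5 = 4.178
M = m − 5 log₁₀(d/10) − A = 12.7 − 4.178 − 2.5 = 6.022

M ≈ 6.02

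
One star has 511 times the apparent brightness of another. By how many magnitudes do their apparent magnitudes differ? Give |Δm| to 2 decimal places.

|Δm| ≈ 6.77

Pogson: Δm = −2.5 log₁₀(ratio) = −2.5 log₁₀(511) = −2.5 × 2.7084 = -6.771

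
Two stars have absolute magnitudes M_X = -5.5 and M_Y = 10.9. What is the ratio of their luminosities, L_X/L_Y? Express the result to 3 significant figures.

L_X/L_Y ≈ 3.63×10^6

ΔM = M_X − M_Y = -16.4
L_X/L_Y = 10^(−0.4 ΔM) = 10^6.560 = 3.631×10^6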